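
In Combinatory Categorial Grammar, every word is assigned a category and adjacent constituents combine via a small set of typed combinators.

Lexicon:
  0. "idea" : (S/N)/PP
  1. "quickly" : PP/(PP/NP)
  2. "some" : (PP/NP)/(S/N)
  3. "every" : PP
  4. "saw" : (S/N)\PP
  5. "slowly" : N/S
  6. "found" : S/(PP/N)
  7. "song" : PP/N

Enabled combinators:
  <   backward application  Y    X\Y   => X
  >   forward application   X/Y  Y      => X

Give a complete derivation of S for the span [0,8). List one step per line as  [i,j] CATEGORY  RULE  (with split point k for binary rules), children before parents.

[0,8] S   >
  [0,5] S/N   >
    [0,1] "idea" : (S/N)/PP
    [1,5] PP   >
      [1,2] "quickly" : PP/(PP/NP)
      [2,5] PP/NP   >
        [2,3] "some" : (PP/NP)/(S/N)
        [3,5] S/N   <
          [3,4] "every" : PP
          [4,5] "saw" : (S/N)\PP
  [5,8] N   >
    [5,6] "slowly" : N/S
    [6,8] S   >
      [6,7] "found" : S/(PP/N)
      [7,8] "song" : PP/N

[0,1] (S/N)/PP  lex  "idea"
[1,2] PP/(PP/NP)  lex  "quickly"
[2,3] (PP/NP)/(S/N)  lex  "some"
[3,4] PP  lex  "every"
[4,5] (S/N)\PP  lex  "saw"
[3,5] S/N  <  k=4
[2,5] PP/NP  >  k=3
[1,5] PP  >  k=2
[0,5] S/N  >  k=1
[5,6] N/S  lex  "slowly"
[6,7] S/(PP/N)  lex  "found"
[7,8] PP/N  lex  "song"
[6,8] S  >  k=7
[5,8] N  >  k=6
[0,8] S  >  k=5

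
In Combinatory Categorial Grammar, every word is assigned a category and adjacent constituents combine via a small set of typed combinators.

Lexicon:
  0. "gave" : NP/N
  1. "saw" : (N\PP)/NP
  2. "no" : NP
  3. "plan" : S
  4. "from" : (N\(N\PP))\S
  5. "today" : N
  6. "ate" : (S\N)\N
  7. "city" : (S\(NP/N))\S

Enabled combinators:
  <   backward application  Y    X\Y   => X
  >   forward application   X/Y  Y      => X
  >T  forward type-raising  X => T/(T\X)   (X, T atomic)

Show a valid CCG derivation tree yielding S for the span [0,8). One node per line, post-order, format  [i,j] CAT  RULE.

[0,8] S   <
  [0,1] "gave" : NP/N
  [1,8] S\(NP/N)   <
    [1,7] S   <
      [1,5] N   <
        [1,3] N\PP   >
          [1,2] "saw" : (N\PP)/NP
          [2,3] "no" : NP
        [3,5] N\(N\PP)   <
          [3,4] "plan" : S
          [4,5] "from" : (N\(N\PP))\S
      [5,7] S\N   <
        [5,6] "today" : N
        [6,7] "ate" : (S\N)\N
    [7,8] "city" : (S\(NP/N))\S

[0,1] NP/N  lex  "gave"
[1,2] (N\PP)/NP  lex  "saw"
[2,3] NP  lex  "no"
[1,3] N\PP  >  k=2
[3,4] S  lex  "plan"
[4,5] (N\(N\PP))\S  lex  "from"
[3,5] N\(N\PP)  <  k=4
[1,5] N  <  k=3
[5,6] N  lex  "today"
[6,7] (S\N)\N  lex  "ate"
[5,7] S\N  <  k=6
[1,7] S  <  k=5
[7,8] (S\(NP/N))\S  lex  "city"
[1,8] S\(NP/N)  <  k=7
[0,8] S  <  k=1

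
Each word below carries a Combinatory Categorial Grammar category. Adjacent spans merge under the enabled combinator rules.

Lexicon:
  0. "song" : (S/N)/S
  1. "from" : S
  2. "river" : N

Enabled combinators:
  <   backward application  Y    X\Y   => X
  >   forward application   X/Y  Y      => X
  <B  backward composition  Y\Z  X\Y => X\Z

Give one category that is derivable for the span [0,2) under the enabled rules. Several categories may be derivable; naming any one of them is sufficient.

S/N

[0,3] S   >
  [0,2] S/N   >
    [0,1] "song" : (S/N)/S
    [1,2] "from" : S
  [2,3] "river" : N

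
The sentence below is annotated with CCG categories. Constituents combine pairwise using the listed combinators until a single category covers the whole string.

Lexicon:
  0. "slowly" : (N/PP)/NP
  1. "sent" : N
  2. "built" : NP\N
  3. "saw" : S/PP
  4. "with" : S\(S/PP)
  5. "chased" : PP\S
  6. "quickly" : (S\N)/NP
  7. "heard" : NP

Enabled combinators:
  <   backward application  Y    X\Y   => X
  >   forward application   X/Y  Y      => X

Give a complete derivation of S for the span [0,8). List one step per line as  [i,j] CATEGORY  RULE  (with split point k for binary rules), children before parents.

[0,1] (N/PP)/NP  lex  "slowly"
[1,2] N  lex  "sent"
[2,3] NP\N  lex  "built"
[1,3] NP  <  k=2
[0,3] N/PP  >  k=1
[3,4] S/PP  lex  "saw"
[4,5] S\(S/PP)  lex  "with"
[3,5] S  <  k=4
[5,6] PP\S  lex  "chased"
[3,6] PP  <  k=5
[0,6] N  >  k=3
[6,7] (S\N)/NP  lex  "quickly"
[7,8] NP  lex  "heard"
[6,8] S\N  >  k=7
[0,8] S  <  k=6

[0,8] S   <
  [0,6] N   >
    [0,3] N/PP   >
      [0,1] "slowly" : (N/PP)/NP
      [1,3] NP   <
        [1,2] "sent" : N
        [2,3] "built" : NP\N
    [3,6] PP   <
      [3,5] S   <
        [3,4] "saw" : S/PP
        [4,5] "with" : S\(S/PP)
      [5,6] "chased" : PP\S
  [6,8] S\N   >
    [6,7] "quickly" : (S\N)/NP
    [7,8] "heard" : NP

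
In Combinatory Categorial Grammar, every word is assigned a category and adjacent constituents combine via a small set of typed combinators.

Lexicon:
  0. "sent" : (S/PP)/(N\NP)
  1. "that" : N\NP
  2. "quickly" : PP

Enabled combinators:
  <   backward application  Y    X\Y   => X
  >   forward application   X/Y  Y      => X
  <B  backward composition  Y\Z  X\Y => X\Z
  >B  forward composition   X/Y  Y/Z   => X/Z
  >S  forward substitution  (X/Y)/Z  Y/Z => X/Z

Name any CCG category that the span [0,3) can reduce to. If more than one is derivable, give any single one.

[0,3] S   >
  [0,2] S/PP   >
    [0,1] "sent" : (S/PP)/(N\NP)
    [1,2] "that" : N\NP
  [2,3] "quickly" : PP

S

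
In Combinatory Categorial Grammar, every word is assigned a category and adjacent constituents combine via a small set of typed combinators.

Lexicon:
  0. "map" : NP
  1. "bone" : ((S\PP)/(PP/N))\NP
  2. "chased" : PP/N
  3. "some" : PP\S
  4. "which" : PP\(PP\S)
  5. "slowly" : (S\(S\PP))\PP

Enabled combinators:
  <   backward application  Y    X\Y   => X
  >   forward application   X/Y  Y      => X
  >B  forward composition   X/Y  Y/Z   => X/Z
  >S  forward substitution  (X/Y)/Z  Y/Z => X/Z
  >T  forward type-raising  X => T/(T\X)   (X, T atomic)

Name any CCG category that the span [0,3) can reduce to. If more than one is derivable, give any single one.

[0,6] S   <
  [0,3] S\PP   >
    [0,2] (S\PP)/(PP/N)   <
      [0,1] "map" : NP
      [1,2] "bone" : ((S\PP)/(PP/N))\NP
    [2,3] "chased" : PP/N
  [3,6] S\(S\PP)   <
    [3,5] PP   <
      [3,4] "some" : PP\S
      [4,5] "which" : PP\(PP\S)
    [5,6] "slowly" : (S\(S\PP))\PP

S\PP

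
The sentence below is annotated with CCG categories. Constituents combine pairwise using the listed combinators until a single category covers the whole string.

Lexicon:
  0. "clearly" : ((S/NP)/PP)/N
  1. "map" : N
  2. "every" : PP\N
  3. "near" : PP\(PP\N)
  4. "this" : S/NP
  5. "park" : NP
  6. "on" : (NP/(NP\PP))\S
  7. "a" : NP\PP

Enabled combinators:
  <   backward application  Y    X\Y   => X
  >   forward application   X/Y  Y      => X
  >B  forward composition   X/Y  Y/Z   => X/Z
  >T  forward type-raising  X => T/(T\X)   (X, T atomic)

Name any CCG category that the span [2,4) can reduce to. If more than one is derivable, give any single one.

[0,8] S   >
  [0,4] S/NP   >
    [0,2] (S/NP)/PP   >
      [0,1] "clearly" : ((S/NP)/PP)/N
      [1,2] "map" : N
    [2,4] PP   <
      [2,3] "every" : PP\N
      [3,4] "near" : PP\(PP\N)
  [4,8] NP   >
    [4,7] NP/(NP\PP)   <
      [4,6] S   >
        [4,5] "this" : S/NP
        [5,6] "park" : NP
      [6,7] "on" : (NP/(NP\PP))\S
    [7,8] "a" : NP\PP

PP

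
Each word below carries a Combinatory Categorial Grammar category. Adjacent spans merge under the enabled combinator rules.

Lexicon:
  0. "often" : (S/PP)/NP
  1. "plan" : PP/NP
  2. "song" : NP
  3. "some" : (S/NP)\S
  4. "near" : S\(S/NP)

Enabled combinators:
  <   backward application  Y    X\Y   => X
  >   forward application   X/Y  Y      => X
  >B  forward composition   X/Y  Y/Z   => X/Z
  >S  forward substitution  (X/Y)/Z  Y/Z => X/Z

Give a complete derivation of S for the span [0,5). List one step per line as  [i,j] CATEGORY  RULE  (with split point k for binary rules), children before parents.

[0,5] S   <
  [0,4] S/NP   <
    [0,3] S   >
      [0,2] S/NP   >S
        [0,1] "often" : (S/PP)/NP
        [1,2] "plan" : PP/NP
      [2,3] "song" : NP
    [3,4] "some" : (S/NP)\S
  [4,5] "near" : S\(S/NP)

[0,1] (S/PP)/NP  lex  "often"
[1,2] PP/NP  lex  "plan"
[0,2] S/NP  >S  k=1
[2,3] NP  lex  "song"
[0,3] S  >  k=2
[3,4] (S/NP)\S  lex  "some"
[0,4] S/NP  <  k=3
[4,5] S\(S/NP)  lex  "near"
[0,5] S  <  k=4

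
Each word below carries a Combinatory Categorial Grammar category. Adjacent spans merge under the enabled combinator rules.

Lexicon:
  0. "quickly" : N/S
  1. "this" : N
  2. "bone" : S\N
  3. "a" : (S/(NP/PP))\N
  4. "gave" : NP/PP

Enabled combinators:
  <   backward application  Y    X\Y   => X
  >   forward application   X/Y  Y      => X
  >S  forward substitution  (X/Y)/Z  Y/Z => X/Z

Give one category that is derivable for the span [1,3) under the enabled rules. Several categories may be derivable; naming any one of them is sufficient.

[0,5] S   >
  [0,4] S/(NP/PP)   <
    [0,3] N   >
      [0,1] "quickly" : N/S
      [1,3] S   <
        [1,2] "this" : N
        [2,3] "bone" : S\N
    [3,4] "a" : (S/(NP/PP))\N
  [4,5] "gave" : NP/PP

S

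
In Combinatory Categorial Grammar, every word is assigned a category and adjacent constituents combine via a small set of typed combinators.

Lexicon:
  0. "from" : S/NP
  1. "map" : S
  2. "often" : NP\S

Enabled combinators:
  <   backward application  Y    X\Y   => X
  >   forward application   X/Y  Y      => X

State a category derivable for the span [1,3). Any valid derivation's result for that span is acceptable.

[0,3] S   >
  [0,1] "from" : S/NP
  [1,3] NP   <
    [1,2] "map" : S
    [2,3] "often" : NP\S

NP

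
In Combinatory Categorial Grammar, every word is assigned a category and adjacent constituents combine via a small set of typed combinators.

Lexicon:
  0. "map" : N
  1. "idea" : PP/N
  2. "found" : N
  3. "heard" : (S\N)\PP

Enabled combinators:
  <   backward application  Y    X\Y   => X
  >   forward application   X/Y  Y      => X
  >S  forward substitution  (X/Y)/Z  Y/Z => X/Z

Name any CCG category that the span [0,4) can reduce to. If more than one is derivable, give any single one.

S

[0,4] S   <
  [0,1] "map" : N
  [1,4] S\N   <
    [1,3] PP   >
      [1,2] "idea" : PP/N
      [2,3] "found" : N
    [3,4] "heard" : (S\N)\PP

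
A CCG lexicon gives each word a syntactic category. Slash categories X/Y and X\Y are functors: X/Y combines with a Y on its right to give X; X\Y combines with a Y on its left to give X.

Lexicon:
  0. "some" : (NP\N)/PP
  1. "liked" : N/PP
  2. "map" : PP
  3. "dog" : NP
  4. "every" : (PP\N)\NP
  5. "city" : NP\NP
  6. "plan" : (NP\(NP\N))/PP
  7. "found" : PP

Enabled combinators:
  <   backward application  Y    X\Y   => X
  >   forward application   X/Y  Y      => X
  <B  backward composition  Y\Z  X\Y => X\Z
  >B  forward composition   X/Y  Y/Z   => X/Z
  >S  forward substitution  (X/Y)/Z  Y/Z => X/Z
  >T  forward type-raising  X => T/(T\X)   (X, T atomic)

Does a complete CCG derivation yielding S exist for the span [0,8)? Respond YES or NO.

(NP\N)/PP N/PP PP NP (PP\N)\NP NP\NP (NP\(NP\N))/PP PP
CKY chart[0,8] = {N/(N\NP), NP, NP/(NP\NP), PP/(PP\NP), S/(S\NP)}; S ∉ chart

NO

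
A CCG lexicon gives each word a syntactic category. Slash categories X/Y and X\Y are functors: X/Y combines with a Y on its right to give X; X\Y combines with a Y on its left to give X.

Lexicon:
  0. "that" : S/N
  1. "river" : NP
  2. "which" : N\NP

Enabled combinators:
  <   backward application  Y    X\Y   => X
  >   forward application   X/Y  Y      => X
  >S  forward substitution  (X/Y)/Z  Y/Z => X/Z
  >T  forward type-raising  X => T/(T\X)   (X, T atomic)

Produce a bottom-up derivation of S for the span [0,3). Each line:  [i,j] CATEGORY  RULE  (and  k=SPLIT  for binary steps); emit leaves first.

[0,1] S/N  lex  "that"
[1,2] NP  lex  "river"
[1,2] N/(N\NP)  >T
[2,3] N\NP  lex  "which"
[1,3] N  >  k=2
[0,3] S  >  k=1

[0,3] S   >
  [0,1] "that" : S/N
  [1,3] N   >
    [1,2] N/(N\NP)   >T
      [1,2] "river" : NP
    [2,3] "which" : N\NP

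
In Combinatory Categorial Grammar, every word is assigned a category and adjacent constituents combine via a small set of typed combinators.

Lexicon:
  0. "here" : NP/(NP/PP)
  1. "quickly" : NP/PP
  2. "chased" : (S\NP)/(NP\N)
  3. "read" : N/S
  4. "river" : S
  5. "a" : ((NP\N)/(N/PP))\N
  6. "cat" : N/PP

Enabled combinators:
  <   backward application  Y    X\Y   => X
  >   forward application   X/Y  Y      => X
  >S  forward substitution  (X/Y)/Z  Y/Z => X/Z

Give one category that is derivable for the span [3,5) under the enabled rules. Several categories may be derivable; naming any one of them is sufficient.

[0,7] S   <
  [0,2] NP   >
    [0,1] "here" : NP/(NP/PP)
    [1,2] "quickly" : NP/PP
  [2,7] S\NP   >
    [2,3] "chased" : (S\NP)/(NP\N)
    [3,7] NP\N   >
      [3,6] (NP\N)/(N/PP)   <
        [3,5] N   >
          [3,4] "read" : N/S
          [4,5] "river" : S
        [5,6] "a" : ((NP\N)/(N/PP))\N
      [6,7] "cat" : N/PP

N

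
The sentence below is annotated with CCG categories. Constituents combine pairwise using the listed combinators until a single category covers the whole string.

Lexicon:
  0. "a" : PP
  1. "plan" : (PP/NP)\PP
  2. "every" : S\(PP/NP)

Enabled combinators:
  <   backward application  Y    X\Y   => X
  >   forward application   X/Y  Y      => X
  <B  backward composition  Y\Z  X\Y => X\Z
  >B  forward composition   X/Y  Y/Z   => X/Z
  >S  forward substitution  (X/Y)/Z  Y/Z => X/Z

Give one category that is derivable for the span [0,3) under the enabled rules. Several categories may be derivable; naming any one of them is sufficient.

[0,3] S   <
  [0,1] "a" : PP
  [1,3] S\PP   <B
    [1,2] "plan" : (PP/NP)\PP
    [2,3] "every" : S\(PP/NP)

S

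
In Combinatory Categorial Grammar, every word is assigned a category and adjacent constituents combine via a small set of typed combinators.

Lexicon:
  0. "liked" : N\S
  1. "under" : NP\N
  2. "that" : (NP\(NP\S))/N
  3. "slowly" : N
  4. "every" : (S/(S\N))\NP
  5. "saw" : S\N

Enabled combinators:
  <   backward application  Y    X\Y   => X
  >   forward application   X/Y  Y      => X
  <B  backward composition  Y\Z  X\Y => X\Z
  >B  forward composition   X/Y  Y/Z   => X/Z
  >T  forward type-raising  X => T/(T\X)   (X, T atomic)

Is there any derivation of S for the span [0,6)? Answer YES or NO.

[0,6] S   >
  [0,5] S/(S\N)   <
    [0,4] NP   <
      [0,2] NP\S   <B
        [0,1] "liked" : N\S
        [1,2] "under" : NP\N
      [2,4] NP\(NP\S)   >
        [2,3] "that" : (NP\(NP\S))/N
        [3,4] "slowly" : N
    [4,5] "every" : (S/(S\N))\NP
  [5,6] "saw" : S\N

YES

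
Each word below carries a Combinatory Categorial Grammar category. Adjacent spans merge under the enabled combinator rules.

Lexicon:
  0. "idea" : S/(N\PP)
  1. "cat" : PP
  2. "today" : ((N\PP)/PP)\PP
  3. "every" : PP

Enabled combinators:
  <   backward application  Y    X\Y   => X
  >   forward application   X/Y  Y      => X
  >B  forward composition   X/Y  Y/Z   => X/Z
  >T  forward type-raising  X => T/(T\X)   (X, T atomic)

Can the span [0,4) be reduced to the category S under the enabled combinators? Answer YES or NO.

[0,4] S   >
  [0,3] S/PP   >B
    [0,1] "idea" : S/(N\PP)
    [1,3] (N\PP)/PP   <
      [1,2] "cat" : PP
      [2,3] "today" : ((N\PP)/PP)\PP
  [3,4] "every" : PP

YES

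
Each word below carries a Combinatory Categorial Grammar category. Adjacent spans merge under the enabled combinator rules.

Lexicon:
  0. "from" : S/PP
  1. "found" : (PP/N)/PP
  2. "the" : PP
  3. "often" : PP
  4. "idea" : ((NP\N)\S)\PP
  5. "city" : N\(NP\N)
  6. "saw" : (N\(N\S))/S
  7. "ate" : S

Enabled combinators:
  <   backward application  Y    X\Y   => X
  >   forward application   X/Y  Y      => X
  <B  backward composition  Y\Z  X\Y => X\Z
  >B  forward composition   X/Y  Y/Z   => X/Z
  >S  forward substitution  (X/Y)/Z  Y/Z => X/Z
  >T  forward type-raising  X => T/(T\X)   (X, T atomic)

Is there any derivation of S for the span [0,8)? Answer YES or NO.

[0,8] S   >
  [0,3] S/N   >B
    [0,1] "from" : S/PP
    [1,3] PP/N   >
      [1,2] "found" : (PP/N)/PP
      [2,3] "the" : PP
  [3,8] N   <
    [3,6] N\S   <B
      [3,5] (NP\N)\S   <
        [3,4] "often" : PP
        [4,5] "idea" : ((NP\N)\S)\PP
      [5,6] "city" : N\(NP\N)
    [6,8] N\(N\S)   >
      [6,7] "saw" : (N\(N\S))/S
      [7,8] "ate" : S

YES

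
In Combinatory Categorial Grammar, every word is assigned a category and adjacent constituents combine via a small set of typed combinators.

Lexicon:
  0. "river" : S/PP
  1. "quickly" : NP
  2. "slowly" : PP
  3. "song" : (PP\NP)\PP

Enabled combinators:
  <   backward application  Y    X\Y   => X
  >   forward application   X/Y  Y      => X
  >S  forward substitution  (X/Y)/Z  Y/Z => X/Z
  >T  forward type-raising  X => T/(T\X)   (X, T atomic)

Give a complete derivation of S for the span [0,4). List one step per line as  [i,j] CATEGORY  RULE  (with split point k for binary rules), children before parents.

[0,4] S   >
  [0,1] "river" : S/PP
  [1,4] PP   >
    [1,2] PP/(PP\NP)   >T
      [1,2] "quickly" : NP
    [2,4] PP\NP   <
      [2,3] "slowly" : PP
      [3,4] "song" : (PP\NP)\PP

[0,1] S/PP  lex  "river"
[1,2] NP  lex  "quickly"
[1,2] PP/(PP\NP)  >T
[2,3] PP  lex  "slowly"
[3,4] (PP\NP)\PP  lex  "song"
[2,4] PP\NP  <  k=3
[1,4] PP  >  k=2
[0,4] S  >  k=1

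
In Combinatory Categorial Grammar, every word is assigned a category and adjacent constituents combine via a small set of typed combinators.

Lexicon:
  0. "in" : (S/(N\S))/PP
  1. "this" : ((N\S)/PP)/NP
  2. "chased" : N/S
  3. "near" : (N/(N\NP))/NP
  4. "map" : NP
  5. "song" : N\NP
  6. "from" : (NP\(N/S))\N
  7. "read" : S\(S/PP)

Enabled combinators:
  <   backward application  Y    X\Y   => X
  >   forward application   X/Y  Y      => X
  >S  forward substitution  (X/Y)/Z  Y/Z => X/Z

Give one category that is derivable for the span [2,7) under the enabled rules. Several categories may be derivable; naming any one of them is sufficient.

NP

[0,8] S   <
  [0,7] S/PP   >S
    [0,1] "in" : (S/(N\S))/PP
    [1,7] (N\S)/PP   >
      [1,2] "this" : ((N\S)/PP)/NP
      [2,7] NP   <
        [2,3] "chased" : N/S
        [3,7] NP\(N/S)   <
          [3,6] N   >
            [3,5] N/(N\NP)   >
              [3,4] "near" : (N/(N\NP))/NP
              [4,5] "map" : NP
            [5,6] "song" : N\NP
          [6,7] "from" : (NP\(N/S))\N
  [7,8] "read" : S\(S/PP)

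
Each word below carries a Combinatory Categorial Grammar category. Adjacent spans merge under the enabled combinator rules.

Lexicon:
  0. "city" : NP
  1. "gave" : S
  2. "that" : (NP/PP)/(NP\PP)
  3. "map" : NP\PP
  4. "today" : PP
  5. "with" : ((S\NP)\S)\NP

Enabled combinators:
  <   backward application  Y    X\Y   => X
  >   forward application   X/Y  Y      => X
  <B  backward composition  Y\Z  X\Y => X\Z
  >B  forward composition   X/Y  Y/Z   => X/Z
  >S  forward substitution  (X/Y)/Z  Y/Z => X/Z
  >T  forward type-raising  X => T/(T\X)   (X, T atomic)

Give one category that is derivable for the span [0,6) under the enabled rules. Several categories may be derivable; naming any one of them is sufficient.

[0,6] S   <
  [0,1] "city" : NP
  [1,6] S\NP   <
    [1,2] "gave" : S
    [2,6] (S\NP)\S   <
      [2,5] NP   >
        [2,4] NP/PP   >
          [2,3] "that" : (NP/PP)/(NP\PP)
          [3,4] "map" : NP\PP
        [4,5] "today" : PP
      [5,6] "with" : ((S\NP)\S)\NP

S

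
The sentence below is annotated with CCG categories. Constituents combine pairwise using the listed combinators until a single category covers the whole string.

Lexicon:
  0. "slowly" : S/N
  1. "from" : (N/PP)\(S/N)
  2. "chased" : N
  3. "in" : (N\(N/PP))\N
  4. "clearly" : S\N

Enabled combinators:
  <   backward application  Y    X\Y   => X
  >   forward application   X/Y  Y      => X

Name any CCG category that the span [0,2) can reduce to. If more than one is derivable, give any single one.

N/PP

[0,5] S   <
  [0,4] N   <
    [0,2] N/PP   <
      [0,1] "slowly" : S/N
      [1,2] "from" : (N/PP)\(S/N)
    [2,4] N\(N/PP)   <
      [2,3] "chased" : N
      [3,4] "in" : (N\(N/PP))\N
  [4,5] "clearly" : S\N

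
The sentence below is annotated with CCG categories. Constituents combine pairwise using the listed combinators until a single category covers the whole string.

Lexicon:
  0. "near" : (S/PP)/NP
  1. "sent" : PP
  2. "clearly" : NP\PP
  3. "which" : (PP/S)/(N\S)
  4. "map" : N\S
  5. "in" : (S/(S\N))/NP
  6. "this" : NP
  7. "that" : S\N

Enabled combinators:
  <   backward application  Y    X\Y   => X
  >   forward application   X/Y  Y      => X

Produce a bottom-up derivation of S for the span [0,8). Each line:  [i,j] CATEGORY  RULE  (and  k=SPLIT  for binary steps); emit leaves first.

[0,8] S   >
  [0,3] S/PP   >
    [0,1] "near" : (S/PP)/NP
    [1,3] NP   <
      [1,2] "sent" : PP
      [2,3] "clearly" : NP\PP
  [3,8] PP   >
    [3,5] PP/S   >
      [3,4] "which" : (PP/S)/(N\S)
      [4,5] "map" : N\S
    [5,8] S   >
      [5,7] S/(S\N)   >
        [5,6] "in" : (S/(S\N))/NP
        [6,7] "this" : NP
      [7,8] "that" : S\N

[0,1] (S/PP)/NP  lex  "near"
[1,2] PP  lex  "sent"
[2,3] NP\PP  lex  "clearly"
[1,3] NP  <  k=2
[0,3] S/PP  >  k=1
[3,4] (PP/S)/(N\S)  lex  "which"
[4,5] N\S  lex  "map"
[3,5] PP/S  >  k=4
[5,6] (S/(S\N))/NP  lex  "in"
[6,7] NP  lex  "this"
[5,7] S/(S\N)  >  k=6
[7,8] S\N  lex  "that"
[5,8] S  >  k=7
[3,8] PP  >  k=5
[0,8] S  >  k=3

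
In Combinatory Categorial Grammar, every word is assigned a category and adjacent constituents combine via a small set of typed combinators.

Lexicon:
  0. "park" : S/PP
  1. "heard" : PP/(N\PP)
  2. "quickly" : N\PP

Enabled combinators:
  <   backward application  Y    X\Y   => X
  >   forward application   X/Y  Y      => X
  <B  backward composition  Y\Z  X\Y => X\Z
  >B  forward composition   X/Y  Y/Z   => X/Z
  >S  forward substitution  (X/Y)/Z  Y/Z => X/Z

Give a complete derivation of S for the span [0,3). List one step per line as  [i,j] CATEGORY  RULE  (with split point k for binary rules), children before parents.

[0,3] S   >
  [0,1] "park" : S/PP
  [1,3] PP   >
    [1,2] "heard" : PP/(N\PP)
    [2,3] "quickly" : N\PP

[0,1] S/PP  lex  "park"
[1,2] PP/(N\PP)  lex  "heard"
[2,3] N\PP  lex  "quickly"
[1,3] PP  >  k=2
[0,3] S  >  k=1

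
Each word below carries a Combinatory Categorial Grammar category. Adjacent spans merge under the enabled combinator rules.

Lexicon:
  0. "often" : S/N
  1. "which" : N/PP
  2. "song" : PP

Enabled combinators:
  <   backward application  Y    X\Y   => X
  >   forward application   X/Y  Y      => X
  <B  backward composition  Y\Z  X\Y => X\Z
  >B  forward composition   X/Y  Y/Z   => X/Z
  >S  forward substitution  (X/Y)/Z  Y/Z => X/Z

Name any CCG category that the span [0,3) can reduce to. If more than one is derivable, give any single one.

[0,3] S   >
  [0,1] "often" : S/N
  [1,3] N   >
    [1,2] "which" : N/PP
    [2,3] "song" : PP

S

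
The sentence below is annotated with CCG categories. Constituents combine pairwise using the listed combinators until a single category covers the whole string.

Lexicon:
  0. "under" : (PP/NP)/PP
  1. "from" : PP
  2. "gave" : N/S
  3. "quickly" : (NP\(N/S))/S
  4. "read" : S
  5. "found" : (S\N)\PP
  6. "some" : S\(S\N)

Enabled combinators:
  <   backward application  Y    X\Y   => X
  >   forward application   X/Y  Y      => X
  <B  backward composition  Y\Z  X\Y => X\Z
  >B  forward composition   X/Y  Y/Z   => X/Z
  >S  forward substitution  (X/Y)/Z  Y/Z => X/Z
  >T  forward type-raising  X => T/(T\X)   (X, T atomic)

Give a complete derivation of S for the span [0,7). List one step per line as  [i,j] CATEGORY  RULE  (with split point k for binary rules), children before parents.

[0,1] (PP/NP)/PP  lex  "under"
[1,2] PP  lex  "from"
[0,2] PP/NP  >  k=1
[2,3] N/S  lex  "gave"
[3,4] (NP\(N/S))/S  lex  "quickly"
[4,5] S  lex  "read"
[3,5] NP\(N/S)  >  k=4
[2,5] NP  <  k=3
[0,5] PP  >  k=2
[5,6] (S\N)\PP  lex  "found"
[6,7] S\(S\N)  lex  "some"
[5,7] S\PP  <B  k=6
[0,7] S  <  k=5

[0,7] S   <
  [0,5] PP   >
    [0,2] PP/NP   >
      [0,1] "under" : (PP/NP)/PP
      [1,2] "from" : PP
    [2,5] NP   <
      [2,3] "gave" : N/S
      [3,5] NP\(N/S)   >
        [3,4] "quickly" : (NP\(N/S))/S
        [4,5] "read" : S
  [5,7] S\PP   <B
    [5,6] "found" : (S\N)\PP
    [6,7] "some" : S\(S\N)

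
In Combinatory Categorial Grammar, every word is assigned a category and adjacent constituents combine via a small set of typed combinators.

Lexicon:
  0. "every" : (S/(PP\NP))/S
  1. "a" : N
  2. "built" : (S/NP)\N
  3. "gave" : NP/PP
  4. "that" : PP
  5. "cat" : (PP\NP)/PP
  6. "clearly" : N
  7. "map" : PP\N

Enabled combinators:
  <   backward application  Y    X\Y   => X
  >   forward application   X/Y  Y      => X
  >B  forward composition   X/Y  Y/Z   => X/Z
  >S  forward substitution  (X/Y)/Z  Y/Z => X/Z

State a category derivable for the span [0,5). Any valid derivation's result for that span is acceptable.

S/(PP\NP)

[0,8] S   >
  [0,6] S/PP   >B
    [0,5] S/(PP\NP)   >
      [0,1] "every" : (S/(PP\NP))/S
      [1,5] S   >
        [1,3] S/NP   <
          [1,2] "a" : N
          [2,3] "built" : (S/NP)\N
        [3,5] NP   >
          [3,4] "gave" : NP/PP
          [4,5] "that" : PP
    [5,6] "cat" : (PP\NP)/PP
  [6,8] PP   <
    [6,7] "clearly" : N
    [7,8] "map" : PP\N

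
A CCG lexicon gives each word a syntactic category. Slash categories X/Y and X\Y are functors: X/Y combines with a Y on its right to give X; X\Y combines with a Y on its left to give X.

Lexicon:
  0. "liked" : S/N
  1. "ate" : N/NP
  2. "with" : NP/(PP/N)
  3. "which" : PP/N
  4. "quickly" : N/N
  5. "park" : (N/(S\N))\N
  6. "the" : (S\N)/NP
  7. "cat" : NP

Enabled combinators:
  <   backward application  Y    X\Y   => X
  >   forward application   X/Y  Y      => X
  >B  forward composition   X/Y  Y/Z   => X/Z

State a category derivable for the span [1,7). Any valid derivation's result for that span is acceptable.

N/NP

[0,8] S   >
  [0,1] "liked" : S/N
  [1,8] N   >
    [1,7] N/NP   >B
      [1,6] N/(S\N)   <
        [1,5] N   >
          [1,2] "ate" : N/NP
          [2,5] NP   >
            [2,3] "with" : NP/(PP/N)
            [3,5] PP/N   >B
              [3,4] "which" : PP/N
              [4,5] "quickly" : N/N
        [5,6] "park" : (N/(S\N))\N
      [6,7] "the" : (S\N)/NP
    [7,8] "cat" : NP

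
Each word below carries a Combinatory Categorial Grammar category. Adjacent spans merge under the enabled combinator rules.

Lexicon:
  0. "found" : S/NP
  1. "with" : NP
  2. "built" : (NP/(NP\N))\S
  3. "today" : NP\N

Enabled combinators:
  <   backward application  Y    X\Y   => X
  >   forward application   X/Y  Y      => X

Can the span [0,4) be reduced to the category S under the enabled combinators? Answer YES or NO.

S/NP NP (NP/(NP\N))\S NP\N
CKY chart[0,4] = {NP}; S ∉ chart

NO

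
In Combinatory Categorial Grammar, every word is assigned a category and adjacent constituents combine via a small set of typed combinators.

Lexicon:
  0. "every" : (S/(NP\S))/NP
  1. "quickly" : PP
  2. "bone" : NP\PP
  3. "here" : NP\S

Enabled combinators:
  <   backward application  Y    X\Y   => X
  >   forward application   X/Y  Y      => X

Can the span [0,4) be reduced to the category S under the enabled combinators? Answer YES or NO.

YES

[0,4] S   >
  [0,3] S/(NP\S)   >
    [0,1] "every" : (S/(NP\S))/NP
    [1,3] NP   <
      [1,2] "quickly" : PP
      [2,3] "bone" : NP\PP
  [3,4] "here" : NP\S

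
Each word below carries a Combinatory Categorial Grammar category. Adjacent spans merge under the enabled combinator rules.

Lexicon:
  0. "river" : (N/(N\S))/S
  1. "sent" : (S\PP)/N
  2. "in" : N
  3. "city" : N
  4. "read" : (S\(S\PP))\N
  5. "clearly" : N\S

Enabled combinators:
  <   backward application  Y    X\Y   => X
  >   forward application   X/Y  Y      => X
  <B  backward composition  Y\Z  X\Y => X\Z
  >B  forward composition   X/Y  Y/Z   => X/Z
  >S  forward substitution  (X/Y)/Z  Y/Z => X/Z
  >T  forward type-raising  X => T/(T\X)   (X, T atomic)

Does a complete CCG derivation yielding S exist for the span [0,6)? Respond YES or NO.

(N/(N\S))/S (S\PP)/N N N (S\(S\PP))\N N\S
CKY chart[0,6] = {(N/(N\S))/(S\N), N, N/(N\N), NP/(NP\N), PP/(PP\N), S/(S\N)}; S ∉ chart

NO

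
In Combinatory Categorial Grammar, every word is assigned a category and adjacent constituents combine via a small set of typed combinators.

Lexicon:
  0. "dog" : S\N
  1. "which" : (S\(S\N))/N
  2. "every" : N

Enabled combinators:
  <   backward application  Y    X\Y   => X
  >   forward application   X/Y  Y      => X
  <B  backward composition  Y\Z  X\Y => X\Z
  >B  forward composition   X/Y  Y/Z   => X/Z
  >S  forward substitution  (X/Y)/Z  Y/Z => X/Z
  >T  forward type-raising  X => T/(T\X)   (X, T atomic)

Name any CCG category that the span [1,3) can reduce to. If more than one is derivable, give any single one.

[0,3] S   <
  [0,1] "dog" : S\N
  [1,3] S\(S\N)   >
    [1,2] "which" : (S\(S\N))/N
    [2,3] "every" : N

S\(S\N)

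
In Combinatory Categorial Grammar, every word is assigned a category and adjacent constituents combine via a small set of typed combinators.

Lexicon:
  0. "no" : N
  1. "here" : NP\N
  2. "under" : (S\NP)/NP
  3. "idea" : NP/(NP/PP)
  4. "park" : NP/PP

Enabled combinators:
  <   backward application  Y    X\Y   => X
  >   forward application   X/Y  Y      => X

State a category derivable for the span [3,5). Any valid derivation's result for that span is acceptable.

[0,5] S   <
  [0,2] NP   <
    [0,1] "no" : N
    [1,2] "here" : NP\N
  [2,5] S\NP   >
    [2,3] "under" : (S\NP)/NP
    [3,5] NP   >
      [3,4] "idea" : NP/(NP/PP)
      [4,5] "park" : NP/PP

NP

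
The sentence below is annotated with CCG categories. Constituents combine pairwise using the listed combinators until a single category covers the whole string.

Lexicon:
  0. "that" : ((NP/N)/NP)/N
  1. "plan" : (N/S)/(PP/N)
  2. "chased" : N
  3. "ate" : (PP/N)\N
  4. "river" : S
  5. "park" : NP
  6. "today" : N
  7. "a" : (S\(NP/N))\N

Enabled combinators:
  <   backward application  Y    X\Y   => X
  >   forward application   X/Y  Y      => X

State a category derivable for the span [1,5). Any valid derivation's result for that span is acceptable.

[0,8] S   <
  [0,6] NP/N   >
    [0,5] (NP/N)/NP   >
      [0,1] "that" : ((NP/N)/NP)/N
      [1,5] N   >
        [1,4] N/S   >
          [1,2] "plan" : (N/S)/(PP/N)
          [2,4] PP/N   <
            [2,3] "chased" : N
            [3,4] "ate" : (PP/N)\N
        [4,5] "river" : S
    [5,6] "park" : NP
  [6,8] S\(NP/N)   <
    [6,7] "today" : N
    [7,8] "a" : (S\(NP/N))\N

N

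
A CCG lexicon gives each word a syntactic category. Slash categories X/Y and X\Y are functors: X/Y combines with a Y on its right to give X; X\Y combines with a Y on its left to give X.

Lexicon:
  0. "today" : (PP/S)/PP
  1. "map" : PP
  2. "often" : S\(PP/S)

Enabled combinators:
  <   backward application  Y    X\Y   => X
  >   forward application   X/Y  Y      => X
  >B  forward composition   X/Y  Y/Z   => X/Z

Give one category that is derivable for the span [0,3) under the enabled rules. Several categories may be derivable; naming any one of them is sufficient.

S

[0,3] S   <
  [0,2] PP/S   >
    [0,1] "today" : (PP/S)/PP
    [1,2] "map" : PP
  [2,3] "often" : S\(PP/S)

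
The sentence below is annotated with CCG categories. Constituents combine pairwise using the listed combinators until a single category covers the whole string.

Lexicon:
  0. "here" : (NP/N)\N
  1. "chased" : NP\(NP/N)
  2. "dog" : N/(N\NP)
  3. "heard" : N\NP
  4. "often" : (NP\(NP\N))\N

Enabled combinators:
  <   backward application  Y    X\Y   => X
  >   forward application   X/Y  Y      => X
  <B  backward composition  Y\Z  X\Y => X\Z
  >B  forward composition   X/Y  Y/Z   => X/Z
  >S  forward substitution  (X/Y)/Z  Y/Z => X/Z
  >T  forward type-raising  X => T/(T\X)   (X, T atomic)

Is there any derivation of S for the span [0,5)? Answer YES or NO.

NO

(NP/N)\N NP\(NP/N) N/(N\NP) N\NP (NP\(NP\N))\N
CKY chart[0,5] = {N/(N\NP), NP, NP/(NP\NP), PP/(PP\NP), S/(S\NP)}; S ∉ chart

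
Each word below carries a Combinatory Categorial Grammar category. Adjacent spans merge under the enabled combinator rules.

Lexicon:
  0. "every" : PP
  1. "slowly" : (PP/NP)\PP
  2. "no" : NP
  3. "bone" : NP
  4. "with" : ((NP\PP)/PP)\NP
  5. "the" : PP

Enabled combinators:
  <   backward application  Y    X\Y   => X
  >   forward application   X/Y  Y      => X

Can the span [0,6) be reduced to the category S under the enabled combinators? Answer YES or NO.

PP (PP/NP)\PP NP NP ((NP\PP)/PP)\NP PP
CKY chart[0,6] = {NP}; S ∉ chart

NO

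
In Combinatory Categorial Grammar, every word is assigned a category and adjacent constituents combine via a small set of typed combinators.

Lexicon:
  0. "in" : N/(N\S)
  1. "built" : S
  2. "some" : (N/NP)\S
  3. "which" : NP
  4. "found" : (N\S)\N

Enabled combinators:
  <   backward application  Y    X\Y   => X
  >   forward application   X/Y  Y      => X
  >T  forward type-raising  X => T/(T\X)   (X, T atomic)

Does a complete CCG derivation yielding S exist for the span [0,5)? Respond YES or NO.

N/(N\S) S (N/NP)\S NP (N\S)\N
CKY chart[0,5] = {N, N/(N\N), NP/(NP\N), PP/(PP\N), S/(S\N)}; S ∉ chart

NO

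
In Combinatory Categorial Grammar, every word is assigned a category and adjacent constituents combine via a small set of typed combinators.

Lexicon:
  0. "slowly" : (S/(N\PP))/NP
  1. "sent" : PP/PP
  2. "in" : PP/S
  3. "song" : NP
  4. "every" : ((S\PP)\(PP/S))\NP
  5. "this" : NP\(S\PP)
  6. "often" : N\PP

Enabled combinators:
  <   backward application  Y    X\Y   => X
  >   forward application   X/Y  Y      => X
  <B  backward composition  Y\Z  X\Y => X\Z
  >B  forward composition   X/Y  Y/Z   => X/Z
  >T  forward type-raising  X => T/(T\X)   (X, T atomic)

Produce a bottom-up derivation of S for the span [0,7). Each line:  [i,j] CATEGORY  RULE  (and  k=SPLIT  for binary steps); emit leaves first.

[0,7] S   >
  [0,6] S/(N\PP)   >
    [0,1] "slowly" : (S/(N\PP))/NP
    [1,6] NP   <
      [1,5] S\PP   <
        [1,3] PP/S   >B
          [1,2] "sent" : PP/PP
          [2,3] "in" : PP/S
        [3,5] (S\PP)\(PP/S)   <
          [3,4] "song" : NP
          [4,5] "every" : ((S\PP)\(PP/S))\NP
      [5,6] "this" : NP\(S\PP)
  [6,7] "often" : N\PP

[0,1] (S/(N\PP))/NP  lex  "slowly"
[1,2] PP/PP  lex  "sent"
[2,3] PP/S  lex  "in"
[1,3] PP/S  >B  k=2
[3,4] NP  lex  "song"
[4,5] ((S\PP)\(PP/S))\NP  lex  "every"
[3,5] (S\PP)\(PP/S)  <  k=4
[1,5] S\PP  <  k=3
[5,6] NP\(S\PP)  lex  "this"
[1,6] NP  <  k=5
[0,6] S/(N\PP)  >  k=1
[6,7] N\PP  lex  "often"
[0,7] S  >  k=6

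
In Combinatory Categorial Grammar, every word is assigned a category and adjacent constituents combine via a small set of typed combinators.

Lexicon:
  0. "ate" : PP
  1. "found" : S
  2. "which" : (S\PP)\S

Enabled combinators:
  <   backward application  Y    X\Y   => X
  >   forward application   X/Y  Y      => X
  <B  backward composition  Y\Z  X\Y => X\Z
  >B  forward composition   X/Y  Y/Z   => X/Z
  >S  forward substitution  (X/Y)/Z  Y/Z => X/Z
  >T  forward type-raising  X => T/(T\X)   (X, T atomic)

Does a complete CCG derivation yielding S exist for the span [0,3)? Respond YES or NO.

[0,3] S   <
  [0,1] "ate" : PP
  [1,3] S\PP   <
    [1,2] "found" : S
    [2,3] "which" : (S\PP)\S

YES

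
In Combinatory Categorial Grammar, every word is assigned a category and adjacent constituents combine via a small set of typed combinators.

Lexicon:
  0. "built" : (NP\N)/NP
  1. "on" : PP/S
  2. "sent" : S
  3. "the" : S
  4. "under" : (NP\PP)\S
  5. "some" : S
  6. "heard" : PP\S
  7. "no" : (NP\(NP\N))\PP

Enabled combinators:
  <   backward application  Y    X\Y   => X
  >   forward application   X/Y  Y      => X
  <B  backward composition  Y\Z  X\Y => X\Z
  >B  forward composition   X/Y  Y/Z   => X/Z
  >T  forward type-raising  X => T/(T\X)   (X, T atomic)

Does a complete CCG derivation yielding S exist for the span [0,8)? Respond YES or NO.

(NP\N)/NP PP/S S S (NP\PP)\S S PP\S (NP\(NP\N))\PP
CKY chart[0,8] = {N/(N\NP), NP, NP/(NP\NP), PP/(PP\NP), S/(S\NP)}; S ∉ chart

NO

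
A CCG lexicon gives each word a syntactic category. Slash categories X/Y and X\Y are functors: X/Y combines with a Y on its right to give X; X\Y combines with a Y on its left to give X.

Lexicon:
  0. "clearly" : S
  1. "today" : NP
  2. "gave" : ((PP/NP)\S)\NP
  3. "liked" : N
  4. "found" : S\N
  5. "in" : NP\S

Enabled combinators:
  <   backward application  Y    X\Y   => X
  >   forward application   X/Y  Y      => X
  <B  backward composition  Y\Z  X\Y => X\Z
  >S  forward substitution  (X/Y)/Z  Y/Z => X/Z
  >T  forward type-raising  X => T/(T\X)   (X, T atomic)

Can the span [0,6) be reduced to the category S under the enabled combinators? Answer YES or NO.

S NP ((PP/NP)\S)\NP N S\N NP\S
CKY chart[0,6] = {N/(N\PP), NP/(NP\PP), PP, PP/(PP\PP), S/(S\PP)}; S ∉ chart

NO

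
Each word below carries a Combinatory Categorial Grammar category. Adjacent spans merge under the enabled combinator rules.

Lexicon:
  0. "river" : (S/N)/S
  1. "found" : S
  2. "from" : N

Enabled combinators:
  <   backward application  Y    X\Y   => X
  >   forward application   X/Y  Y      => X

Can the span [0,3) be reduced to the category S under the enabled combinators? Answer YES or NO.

YES

[0,3] S   >
  [0,2] S/N   >
    [0,1] "river" : (S/N)/S
    [1,2] "found" : S
  [2,3] "from" : N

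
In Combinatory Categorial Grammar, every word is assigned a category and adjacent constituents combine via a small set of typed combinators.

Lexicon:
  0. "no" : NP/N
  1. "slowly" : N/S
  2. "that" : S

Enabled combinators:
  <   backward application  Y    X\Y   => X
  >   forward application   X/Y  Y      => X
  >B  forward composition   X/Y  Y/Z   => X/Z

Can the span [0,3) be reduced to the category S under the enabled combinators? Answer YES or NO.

NO

NP/N N/S S
CKY chart[0,3] = {NP}; S ∉ chart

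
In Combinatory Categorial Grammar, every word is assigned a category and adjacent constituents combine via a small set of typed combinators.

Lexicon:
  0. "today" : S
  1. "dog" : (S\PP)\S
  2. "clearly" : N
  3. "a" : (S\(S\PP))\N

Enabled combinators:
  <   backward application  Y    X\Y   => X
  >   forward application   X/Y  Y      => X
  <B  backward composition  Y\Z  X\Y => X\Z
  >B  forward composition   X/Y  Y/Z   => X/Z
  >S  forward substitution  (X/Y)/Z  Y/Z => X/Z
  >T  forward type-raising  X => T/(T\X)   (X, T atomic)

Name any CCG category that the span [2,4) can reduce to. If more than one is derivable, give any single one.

S\(S\PP)

[0,4] S   <
  [0,2] S\PP   <
    [0,1] "today" : S
    [1,2] "dog" : (S\PP)\S
  [2,4] S\(S\PP)   <
    [2,3] "clearly" : N
    [3,4] "a" : (S\(S\PP))\N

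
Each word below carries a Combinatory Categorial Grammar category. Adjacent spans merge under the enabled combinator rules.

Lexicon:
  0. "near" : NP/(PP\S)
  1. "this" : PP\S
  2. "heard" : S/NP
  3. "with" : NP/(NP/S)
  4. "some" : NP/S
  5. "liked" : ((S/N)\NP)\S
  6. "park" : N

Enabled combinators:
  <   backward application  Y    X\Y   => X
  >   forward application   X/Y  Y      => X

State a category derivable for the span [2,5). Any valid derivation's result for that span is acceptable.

S

[0,7] S   >
  [0,6] S/N   <
    [0,2] NP   >
      [0,1] "near" : NP/(PP\S)
      [1,2] "this" : PP\S
    [2,6] (S/N)\NP   <
      [2,5] S   >
        [2,3] "heard" : S/NP
        [3,5] NP   >
          [3,4] "with" : NP/(NP/S)
          [4,5] "some" : NP/S
      [5,6] "liked" : ((S/N)\NP)\S
  [6,7] "park" : N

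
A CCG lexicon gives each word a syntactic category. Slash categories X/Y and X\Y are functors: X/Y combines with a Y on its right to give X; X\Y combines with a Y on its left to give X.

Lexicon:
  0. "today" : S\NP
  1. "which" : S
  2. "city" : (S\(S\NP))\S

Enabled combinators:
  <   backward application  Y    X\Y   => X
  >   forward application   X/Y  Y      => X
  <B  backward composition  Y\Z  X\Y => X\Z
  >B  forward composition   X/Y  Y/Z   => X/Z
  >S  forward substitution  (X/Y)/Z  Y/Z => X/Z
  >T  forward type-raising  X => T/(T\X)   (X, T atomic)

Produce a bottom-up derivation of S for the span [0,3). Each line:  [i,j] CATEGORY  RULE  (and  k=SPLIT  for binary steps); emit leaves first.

[0,3] S   <
  [0,1] "today" : S\NP
  [1,3] S\(S\NP)   <
    [1,2] "which" : S
    [2,3] "city" : (S\(S\NP))\S

[0,1] S\NP  lex  "today"
[1,2] S  lex  "which"
[2,3] (S\(S\NP))\S  lex  "city"
[1,3] S\(S\NP)  <  k=2
[0,3] S  <  k=1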